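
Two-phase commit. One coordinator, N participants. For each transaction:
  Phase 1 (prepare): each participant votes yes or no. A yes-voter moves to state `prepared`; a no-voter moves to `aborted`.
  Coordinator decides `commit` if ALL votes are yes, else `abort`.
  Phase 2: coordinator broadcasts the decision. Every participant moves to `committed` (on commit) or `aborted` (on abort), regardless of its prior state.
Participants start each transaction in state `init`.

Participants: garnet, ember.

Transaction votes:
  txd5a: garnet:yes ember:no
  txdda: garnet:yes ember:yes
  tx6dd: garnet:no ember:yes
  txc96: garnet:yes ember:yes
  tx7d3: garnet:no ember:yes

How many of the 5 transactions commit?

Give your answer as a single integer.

Answer: 2

Derivation:
txd5a: no from ember -> abort (commits=0)
txdda: all yes -> commit (commits=1)
tx6dd: no from garnet -> abort (commits=1)
txc96: all yes -> commit (commits=2)
tx7d3: no from garnet -> abort (commits=2)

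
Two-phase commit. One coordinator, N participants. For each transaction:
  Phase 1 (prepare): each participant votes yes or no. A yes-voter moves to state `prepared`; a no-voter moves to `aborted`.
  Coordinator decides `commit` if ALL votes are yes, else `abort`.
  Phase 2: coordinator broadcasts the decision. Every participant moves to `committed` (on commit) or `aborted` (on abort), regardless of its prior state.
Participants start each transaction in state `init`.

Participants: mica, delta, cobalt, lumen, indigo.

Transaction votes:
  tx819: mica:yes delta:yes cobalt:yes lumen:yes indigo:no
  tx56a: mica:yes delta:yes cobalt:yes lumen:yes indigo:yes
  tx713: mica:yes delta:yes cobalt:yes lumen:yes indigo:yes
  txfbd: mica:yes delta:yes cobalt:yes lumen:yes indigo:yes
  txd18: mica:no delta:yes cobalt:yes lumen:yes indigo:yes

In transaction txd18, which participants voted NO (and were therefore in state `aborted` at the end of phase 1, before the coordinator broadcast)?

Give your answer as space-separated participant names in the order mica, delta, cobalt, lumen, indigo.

Txn txd18 phase 1: mica no -> aborted; delta yes -> prepared; cobalt yes -> prepared; lumen yes -> prepared; indigo yes -> prepared

Answer: mica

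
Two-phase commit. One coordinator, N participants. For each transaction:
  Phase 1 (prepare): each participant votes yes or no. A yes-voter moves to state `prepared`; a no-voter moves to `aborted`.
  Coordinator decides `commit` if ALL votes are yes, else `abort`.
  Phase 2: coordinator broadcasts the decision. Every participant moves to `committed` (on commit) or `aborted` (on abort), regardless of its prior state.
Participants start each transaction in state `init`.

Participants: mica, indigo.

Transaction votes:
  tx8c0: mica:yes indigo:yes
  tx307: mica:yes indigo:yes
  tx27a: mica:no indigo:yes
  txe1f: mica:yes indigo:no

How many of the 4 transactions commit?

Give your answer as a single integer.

tx8c0: all yes -> commit (commits=1)
tx307: all yes -> commit (commits=2)
tx27a: no from mica -> abort (commits=2)
txe1f: no from indigo -> abort (commits=2)

Answer: 2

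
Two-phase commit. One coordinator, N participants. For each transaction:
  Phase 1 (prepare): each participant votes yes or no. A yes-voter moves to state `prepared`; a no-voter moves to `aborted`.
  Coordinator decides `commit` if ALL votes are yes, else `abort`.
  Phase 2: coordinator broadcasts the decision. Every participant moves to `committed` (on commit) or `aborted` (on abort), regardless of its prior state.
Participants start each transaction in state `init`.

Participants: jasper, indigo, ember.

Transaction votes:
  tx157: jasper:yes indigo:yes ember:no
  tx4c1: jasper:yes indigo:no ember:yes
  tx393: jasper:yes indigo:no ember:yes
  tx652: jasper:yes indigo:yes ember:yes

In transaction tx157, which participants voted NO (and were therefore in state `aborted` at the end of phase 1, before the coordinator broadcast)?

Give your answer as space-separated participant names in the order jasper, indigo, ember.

Answer: ember

Derivation:
Txn tx157 phase 1: jasper yes -> prepared; indigo yes -> prepared; ember no -> aborted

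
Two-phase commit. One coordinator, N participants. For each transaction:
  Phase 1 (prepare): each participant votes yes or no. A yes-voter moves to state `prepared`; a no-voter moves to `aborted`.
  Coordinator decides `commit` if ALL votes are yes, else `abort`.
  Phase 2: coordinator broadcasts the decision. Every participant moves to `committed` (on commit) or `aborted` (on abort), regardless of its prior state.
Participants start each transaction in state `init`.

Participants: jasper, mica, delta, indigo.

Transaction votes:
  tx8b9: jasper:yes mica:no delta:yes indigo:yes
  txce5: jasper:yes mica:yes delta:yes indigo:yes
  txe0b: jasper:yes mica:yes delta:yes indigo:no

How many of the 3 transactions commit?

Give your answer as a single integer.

tx8b9: no from mica -> abort (commits=0)
txce5: all yes -> commit (commits=1)
txe0b: no from indigo -> abort (commits=1)

Answer: 1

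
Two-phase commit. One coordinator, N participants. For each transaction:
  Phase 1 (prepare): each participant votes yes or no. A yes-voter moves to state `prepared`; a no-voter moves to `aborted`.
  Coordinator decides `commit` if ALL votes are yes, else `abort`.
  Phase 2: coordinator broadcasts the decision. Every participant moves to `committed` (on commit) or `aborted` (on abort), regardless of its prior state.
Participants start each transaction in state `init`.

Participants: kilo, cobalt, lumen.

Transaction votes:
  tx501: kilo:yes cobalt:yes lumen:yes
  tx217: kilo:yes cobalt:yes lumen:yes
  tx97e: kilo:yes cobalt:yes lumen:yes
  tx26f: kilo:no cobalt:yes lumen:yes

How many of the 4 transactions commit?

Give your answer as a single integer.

Answer: 3

Derivation:
tx501: all yes -> commit (commits=1)
tx217: all yes -> commit (commits=2)
tx97e: all yes -> commit (commits=3)
tx26f: no from kilo -> abort (commits=3)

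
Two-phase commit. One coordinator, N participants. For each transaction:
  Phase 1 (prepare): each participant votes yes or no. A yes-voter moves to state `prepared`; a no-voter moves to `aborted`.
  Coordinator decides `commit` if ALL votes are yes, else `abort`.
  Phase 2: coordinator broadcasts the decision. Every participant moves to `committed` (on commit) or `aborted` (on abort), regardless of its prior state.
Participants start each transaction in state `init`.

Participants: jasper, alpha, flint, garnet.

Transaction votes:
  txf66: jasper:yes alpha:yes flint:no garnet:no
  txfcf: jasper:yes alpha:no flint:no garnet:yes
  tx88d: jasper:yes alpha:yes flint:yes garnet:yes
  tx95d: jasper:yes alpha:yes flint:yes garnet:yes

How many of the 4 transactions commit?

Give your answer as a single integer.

txf66: no from flint, garnet -> abort (commits=0)
txfcf: no from alpha, flint -> abort (commits=0)
tx88d: all yes -> commit (commits=1)
tx95d: all yes -> commit (commits=2)

Answer: 2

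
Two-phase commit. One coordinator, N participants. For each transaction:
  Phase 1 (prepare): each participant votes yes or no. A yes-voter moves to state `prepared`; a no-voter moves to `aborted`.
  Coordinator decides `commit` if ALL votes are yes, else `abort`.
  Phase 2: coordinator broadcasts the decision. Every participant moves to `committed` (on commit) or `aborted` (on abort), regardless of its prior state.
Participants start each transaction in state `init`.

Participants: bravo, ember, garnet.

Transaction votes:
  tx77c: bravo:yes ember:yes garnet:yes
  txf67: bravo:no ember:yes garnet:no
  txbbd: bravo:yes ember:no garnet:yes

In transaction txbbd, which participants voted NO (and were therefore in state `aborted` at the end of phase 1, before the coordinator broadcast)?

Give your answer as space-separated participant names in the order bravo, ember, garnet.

Answer: ember

Derivation:
Txn txbbd phase 1: bravo yes -> prepared; ember no -> aborted; garnet yes -> prepared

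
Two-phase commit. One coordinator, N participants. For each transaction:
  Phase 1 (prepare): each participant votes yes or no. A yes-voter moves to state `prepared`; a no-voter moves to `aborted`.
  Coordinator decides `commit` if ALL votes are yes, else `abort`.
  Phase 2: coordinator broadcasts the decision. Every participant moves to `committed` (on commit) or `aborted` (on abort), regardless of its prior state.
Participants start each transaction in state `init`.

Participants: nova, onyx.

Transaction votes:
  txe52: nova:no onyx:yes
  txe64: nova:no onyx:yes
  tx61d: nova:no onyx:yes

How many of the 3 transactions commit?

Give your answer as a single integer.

txe52: no from nova -> abort (commits=0)
txe64: no from nova -> abort (commits=0)
tx61d: no from nova -> abort (commits=0)

Answer: 0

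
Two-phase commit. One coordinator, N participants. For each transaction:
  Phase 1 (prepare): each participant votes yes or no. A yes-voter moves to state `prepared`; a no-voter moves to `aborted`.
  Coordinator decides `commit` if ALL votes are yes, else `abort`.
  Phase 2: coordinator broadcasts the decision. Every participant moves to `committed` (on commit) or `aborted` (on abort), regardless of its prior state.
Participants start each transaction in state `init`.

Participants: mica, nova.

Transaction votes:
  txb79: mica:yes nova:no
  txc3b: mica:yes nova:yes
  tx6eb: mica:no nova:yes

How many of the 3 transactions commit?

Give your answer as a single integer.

Answer: 1

Derivation:
txb79: no from nova -> abort (commits=0)
txc3b: all yes -> commit (commits=1)
tx6eb: no from mica -> abort (commits=1)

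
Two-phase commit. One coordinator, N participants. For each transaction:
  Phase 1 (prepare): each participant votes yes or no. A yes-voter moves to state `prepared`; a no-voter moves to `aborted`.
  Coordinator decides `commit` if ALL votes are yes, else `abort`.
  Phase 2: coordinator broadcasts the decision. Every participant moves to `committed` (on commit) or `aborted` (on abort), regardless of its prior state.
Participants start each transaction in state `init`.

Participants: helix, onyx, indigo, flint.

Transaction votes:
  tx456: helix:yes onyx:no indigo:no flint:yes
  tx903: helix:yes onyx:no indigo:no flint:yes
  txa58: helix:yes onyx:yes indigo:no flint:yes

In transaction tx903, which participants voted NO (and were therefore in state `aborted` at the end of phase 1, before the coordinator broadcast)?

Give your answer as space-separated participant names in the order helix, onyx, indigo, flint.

Answer: onyx indigo

Derivation:
Txn tx903 phase 1: helix yes -> prepared; onyx no -> aborted; indigo no -> aborted; flint yes -> prepared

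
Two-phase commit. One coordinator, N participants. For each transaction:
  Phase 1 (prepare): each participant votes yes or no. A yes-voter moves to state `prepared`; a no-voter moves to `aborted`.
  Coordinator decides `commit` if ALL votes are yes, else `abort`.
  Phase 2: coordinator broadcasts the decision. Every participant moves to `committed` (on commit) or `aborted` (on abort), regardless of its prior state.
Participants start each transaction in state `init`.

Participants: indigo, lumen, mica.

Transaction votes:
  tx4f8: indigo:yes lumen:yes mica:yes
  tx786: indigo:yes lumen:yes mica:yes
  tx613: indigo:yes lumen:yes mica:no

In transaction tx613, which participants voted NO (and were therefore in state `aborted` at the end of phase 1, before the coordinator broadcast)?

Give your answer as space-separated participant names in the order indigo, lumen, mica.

Txn tx613 phase 1: indigo yes -> prepared; lumen yes -> prepared; mica no -> aborted

Answer: mica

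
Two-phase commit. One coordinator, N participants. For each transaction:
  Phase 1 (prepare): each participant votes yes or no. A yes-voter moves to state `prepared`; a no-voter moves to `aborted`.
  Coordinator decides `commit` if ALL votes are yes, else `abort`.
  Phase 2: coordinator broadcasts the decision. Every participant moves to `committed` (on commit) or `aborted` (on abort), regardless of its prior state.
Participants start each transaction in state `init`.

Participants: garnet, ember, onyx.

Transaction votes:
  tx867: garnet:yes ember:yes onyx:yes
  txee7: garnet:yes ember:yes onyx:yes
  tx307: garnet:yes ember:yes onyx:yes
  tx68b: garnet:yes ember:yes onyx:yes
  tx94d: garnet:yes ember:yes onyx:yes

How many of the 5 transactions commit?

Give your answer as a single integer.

tx867: all yes -> commit (commits=1)
txee7: all yes -> commit (commits=2)
tx307: all yes -> commit (commits=3)
tx68b: all yes -> commit (commits=4)
tx94d: all yes -> commit (commits=5)

Answer: 5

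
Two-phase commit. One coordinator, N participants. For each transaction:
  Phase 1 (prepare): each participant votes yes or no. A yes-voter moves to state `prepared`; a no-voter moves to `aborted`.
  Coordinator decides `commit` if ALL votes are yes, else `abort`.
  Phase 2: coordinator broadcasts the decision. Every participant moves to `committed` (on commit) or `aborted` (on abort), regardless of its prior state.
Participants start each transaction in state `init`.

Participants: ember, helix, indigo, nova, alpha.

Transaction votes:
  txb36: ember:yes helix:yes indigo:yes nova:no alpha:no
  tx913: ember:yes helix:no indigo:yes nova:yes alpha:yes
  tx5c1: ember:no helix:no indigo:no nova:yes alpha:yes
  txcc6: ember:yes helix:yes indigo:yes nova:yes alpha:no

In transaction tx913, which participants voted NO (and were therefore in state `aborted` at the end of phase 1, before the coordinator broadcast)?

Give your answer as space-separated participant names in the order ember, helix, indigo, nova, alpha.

Txn tx913 phase 1: ember yes -> prepared; helix no -> aborted; indigo yes -> prepared; nova yes -> prepared; alpha yes -> prepared

Answer: helix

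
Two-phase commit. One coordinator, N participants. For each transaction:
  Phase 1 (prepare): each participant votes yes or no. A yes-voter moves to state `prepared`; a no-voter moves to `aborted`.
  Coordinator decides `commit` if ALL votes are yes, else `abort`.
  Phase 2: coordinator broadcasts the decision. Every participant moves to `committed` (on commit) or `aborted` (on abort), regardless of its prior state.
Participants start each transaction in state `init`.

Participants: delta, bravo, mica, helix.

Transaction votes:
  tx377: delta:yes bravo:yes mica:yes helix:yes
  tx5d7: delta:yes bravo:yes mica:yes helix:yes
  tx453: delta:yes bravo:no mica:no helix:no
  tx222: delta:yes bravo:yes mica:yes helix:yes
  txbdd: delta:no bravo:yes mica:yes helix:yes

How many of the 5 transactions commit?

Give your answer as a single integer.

tx377: all yes -> commit (commits=1)
tx5d7: all yes -> commit (commits=2)
tx453: no from bravo, mica, helix -> abort (commits=2)
tx222: all yes -> commit (commits=3)
txbdd: no from delta -> abort (commits=3)

Answer: 3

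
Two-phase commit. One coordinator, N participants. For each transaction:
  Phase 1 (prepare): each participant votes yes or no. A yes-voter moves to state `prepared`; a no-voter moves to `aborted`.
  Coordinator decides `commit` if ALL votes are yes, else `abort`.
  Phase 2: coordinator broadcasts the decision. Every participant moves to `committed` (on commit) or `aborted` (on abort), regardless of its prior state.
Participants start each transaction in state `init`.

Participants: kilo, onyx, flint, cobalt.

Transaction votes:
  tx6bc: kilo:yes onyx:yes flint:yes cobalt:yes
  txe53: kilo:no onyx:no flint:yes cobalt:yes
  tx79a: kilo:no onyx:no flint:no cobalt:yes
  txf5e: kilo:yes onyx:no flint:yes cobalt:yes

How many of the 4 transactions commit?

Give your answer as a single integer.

Answer: 1

Derivation:
tx6bc: all yes -> commit (commits=1)
txe53: no from kilo, onyx -> abort (commits=1)
tx79a: no from kilo, onyx, flint -> abort (commits=1)
txf5e: no from onyx -> abort (commits=1)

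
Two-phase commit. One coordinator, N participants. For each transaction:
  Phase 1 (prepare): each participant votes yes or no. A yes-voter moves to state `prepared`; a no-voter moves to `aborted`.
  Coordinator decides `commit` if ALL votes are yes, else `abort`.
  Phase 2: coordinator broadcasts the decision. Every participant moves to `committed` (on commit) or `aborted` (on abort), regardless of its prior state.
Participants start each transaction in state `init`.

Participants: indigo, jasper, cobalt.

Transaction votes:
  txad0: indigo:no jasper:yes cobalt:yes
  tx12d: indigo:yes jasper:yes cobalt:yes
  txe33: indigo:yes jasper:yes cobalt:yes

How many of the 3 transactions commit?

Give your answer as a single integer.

txad0: no from indigo -> abort (commits=0)
tx12d: all yes -> commit (commits=1)
txe33: all yes -> commit (commits=2)

Answer: 2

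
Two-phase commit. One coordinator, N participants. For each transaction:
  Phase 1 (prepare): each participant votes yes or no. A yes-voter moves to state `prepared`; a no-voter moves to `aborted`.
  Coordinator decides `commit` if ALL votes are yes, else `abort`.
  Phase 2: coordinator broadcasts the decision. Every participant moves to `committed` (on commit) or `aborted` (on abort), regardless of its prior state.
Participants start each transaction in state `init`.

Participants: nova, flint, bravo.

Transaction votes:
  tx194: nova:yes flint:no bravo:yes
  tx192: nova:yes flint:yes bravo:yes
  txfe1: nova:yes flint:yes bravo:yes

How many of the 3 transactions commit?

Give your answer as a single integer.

Answer: 2

Derivation:
tx194: no from flint -> abort (commits=0)
tx192: all yes -> commit (commits=1)
txfe1: all yes -> commit (commits=2)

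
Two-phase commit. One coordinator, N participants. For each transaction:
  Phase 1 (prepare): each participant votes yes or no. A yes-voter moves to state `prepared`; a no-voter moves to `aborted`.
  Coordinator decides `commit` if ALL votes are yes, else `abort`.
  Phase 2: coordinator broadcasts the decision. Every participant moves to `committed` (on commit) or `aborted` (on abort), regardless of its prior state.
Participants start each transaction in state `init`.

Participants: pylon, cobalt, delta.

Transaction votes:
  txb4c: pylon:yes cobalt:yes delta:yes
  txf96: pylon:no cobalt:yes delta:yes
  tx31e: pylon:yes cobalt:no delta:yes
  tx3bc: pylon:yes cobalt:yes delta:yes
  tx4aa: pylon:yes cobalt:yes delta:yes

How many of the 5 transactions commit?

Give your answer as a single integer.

txb4c: all yes -> commit (commits=1)
txf96: no from pylon -> abort (commits=1)
tx31e: no from cobalt -> abort (commits=1)
tx3bc: all yes -> commit (commits=2)
tx4aa: all yes -> commit (commits=3)

Answer: 3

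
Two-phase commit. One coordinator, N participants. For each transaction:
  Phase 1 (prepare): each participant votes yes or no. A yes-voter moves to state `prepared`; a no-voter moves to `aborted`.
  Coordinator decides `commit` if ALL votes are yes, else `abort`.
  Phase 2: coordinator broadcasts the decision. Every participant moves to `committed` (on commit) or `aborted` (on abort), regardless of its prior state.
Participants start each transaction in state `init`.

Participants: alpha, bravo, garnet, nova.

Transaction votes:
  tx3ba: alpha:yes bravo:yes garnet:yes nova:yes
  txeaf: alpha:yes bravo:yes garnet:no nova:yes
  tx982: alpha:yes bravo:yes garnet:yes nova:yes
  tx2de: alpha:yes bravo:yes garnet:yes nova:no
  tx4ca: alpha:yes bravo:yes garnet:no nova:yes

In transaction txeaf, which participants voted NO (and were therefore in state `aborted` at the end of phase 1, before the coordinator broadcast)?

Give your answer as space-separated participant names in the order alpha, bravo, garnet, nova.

Answer: garnet

Derivation:
Txn txeaf phase 1: alpha yes -> prepared; bravo yes -> prepared; garnet no -> aborted; nova yes -> prepared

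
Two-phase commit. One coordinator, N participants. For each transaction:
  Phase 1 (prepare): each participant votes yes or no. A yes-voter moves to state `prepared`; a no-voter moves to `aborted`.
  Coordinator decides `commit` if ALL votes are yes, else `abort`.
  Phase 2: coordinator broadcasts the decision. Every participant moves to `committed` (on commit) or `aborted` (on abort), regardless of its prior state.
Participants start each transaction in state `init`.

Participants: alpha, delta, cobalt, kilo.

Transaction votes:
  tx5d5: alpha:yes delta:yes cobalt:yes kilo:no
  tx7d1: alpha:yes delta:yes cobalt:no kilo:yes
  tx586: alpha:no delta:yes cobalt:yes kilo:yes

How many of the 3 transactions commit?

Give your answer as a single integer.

Answer: 0

Derivation:
tx5d5: no from kilo -> abort (commits=0)
tx7d1: no from cobalt -> abort (commits=0)
tx586: no from alpha -> abort (commits=0)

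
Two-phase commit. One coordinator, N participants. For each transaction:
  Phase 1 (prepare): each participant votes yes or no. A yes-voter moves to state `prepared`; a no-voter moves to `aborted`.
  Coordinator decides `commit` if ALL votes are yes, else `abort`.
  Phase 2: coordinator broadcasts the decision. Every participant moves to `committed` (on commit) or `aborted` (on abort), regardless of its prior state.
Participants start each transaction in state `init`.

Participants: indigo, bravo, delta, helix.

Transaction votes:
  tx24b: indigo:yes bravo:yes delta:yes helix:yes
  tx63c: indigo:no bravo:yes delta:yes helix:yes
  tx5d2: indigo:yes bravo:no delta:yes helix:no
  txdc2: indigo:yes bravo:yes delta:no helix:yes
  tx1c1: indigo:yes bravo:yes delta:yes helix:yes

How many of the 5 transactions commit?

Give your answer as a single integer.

tx24b: all yes -> commit (commits=1)
tx63c: no from indigo -> abort (commits=1)
tx5d2: no from bravo, helix -> abort (commits=1)
txdc2: no from delta -> abort (commits=1)
tx1c1: all yes -> commit (commits=2)

Answer: 2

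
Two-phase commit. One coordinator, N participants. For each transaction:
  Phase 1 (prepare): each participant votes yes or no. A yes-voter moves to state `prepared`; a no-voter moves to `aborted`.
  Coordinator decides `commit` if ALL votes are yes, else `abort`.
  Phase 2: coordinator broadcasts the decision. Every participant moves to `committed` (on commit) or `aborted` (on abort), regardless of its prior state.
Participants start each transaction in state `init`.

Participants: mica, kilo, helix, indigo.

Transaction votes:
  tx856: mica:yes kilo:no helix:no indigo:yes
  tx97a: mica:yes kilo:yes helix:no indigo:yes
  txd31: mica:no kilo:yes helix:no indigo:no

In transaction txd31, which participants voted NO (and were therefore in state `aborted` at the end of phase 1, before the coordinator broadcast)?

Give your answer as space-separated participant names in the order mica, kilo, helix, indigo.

Answer: mica helix indigo

Derivation:
Txn txd31 phase 1: mica no -> aborted; kilo yes -> prepared; helix no -> aborted; indigo no -> aborted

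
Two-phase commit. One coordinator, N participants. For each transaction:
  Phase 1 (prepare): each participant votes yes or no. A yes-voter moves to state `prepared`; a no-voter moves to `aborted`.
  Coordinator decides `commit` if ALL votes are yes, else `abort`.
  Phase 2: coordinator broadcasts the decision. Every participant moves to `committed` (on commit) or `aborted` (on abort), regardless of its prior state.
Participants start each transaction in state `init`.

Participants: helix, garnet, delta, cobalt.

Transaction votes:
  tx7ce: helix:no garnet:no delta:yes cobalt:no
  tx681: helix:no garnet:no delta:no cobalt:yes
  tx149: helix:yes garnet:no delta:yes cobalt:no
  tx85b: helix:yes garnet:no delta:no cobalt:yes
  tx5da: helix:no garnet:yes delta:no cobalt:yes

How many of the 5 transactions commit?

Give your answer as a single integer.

tx7ce: no from helix, garnet, cobalt -> abort (commits=0)
tx681: no from helix, garnet, delta -> abort (commits=0)
tx149: no from garnet, cobalt -> abort (commits=0)
tx85b: no from garnet, delta -> abort (commits=0)
tx5da: no from helix, delta -> abort (commits=0)

Answer: 0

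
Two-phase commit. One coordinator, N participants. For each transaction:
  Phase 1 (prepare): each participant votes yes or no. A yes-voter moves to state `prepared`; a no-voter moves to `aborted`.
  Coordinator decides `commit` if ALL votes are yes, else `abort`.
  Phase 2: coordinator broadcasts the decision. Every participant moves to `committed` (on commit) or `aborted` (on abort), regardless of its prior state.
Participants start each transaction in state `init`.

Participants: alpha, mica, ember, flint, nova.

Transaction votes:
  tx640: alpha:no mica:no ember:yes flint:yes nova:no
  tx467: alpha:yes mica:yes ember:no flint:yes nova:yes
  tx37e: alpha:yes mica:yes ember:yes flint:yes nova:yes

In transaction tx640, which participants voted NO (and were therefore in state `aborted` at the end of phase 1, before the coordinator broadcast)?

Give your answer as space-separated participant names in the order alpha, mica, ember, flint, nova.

Answer: alpha mica nova

Derivation:
Txn tx640 phase 1: alpha no -> aborted; mica no -> aborted; ember yes -> prepared; flint yes -> prepared; nova no -> aborted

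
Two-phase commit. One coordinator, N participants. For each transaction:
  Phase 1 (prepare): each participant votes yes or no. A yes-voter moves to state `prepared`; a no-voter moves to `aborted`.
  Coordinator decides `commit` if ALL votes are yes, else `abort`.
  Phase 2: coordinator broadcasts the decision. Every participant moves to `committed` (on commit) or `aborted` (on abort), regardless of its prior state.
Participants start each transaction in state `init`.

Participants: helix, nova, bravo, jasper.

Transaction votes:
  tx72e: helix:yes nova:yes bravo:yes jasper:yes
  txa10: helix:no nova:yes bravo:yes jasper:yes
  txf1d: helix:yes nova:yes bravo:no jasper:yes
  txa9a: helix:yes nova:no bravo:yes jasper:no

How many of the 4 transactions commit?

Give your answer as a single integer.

tx72e: all yes -> commit (commits=1)
txa10: no from helix -> abort (commits=1)
txf1d: no from bravo -> abort (commits=1)
txa9a: no from nova, jasper -> abort (commits=1)

Answer: 1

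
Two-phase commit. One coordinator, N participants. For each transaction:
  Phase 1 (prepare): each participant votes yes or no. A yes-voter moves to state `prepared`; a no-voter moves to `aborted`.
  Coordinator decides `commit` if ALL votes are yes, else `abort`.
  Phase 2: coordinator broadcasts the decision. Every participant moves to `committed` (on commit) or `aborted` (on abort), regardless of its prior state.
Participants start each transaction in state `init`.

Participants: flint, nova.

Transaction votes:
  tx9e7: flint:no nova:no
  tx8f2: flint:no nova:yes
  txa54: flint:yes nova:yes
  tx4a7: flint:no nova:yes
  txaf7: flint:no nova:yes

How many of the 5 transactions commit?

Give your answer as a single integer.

Answer: 1

Derivation:
tx9e7: no from flint, nova -> abort (commits=0)
tx8f2: no from flint -> abort (commits=0)
txa54: all yes -> commit (commits=1)
tx4a7: no from flint -> abort (commits=1)
txaf7: no from flint -> abort (commits=1)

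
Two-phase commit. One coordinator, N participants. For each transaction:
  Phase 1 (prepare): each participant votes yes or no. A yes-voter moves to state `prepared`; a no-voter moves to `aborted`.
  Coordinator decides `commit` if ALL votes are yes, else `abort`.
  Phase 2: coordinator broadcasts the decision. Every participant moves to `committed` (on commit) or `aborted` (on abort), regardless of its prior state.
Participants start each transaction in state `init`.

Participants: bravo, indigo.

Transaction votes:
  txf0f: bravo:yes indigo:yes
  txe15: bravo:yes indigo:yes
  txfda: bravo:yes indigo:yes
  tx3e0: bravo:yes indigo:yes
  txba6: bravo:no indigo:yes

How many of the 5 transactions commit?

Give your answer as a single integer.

txf0f: all yes -> commit (commits=1)
txe15: all yes -> commit (commits=2)
txfda: all yes -> commit (commits=3)
tx3e0: all yes -> commit (commits=4)
txba6: no from bravo -> abort (commits=4)

Answer: 4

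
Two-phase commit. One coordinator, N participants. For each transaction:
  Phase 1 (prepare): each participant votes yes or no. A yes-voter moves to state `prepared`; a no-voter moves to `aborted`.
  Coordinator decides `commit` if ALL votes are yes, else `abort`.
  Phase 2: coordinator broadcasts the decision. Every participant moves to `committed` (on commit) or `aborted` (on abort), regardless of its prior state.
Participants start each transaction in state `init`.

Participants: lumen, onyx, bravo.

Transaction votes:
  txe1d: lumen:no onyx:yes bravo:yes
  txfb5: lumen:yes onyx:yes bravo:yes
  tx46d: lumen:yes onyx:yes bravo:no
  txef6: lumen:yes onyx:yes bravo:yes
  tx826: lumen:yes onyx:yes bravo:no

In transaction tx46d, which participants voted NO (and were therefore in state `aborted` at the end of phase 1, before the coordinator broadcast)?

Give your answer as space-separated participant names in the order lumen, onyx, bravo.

Txn tx46d phase 1: lumen yes -> prepared; onyx yes -> prepared; bravo no -> aborted

Answer: bravo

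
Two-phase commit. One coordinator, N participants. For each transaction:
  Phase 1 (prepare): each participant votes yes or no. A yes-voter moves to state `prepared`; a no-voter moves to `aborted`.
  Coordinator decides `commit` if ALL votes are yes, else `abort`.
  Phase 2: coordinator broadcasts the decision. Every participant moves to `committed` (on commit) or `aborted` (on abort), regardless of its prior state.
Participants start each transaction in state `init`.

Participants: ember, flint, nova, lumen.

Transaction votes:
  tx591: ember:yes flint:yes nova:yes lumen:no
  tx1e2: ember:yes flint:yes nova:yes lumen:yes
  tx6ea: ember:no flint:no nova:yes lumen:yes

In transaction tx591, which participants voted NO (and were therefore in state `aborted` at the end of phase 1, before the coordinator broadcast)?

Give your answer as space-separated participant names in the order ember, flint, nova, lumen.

Answer: lumen

Derivation:
Txn tx591 phase 1: ember yes -> prepared; flint yes -> prepared; nova yes -> prepared; lumen no -> aborted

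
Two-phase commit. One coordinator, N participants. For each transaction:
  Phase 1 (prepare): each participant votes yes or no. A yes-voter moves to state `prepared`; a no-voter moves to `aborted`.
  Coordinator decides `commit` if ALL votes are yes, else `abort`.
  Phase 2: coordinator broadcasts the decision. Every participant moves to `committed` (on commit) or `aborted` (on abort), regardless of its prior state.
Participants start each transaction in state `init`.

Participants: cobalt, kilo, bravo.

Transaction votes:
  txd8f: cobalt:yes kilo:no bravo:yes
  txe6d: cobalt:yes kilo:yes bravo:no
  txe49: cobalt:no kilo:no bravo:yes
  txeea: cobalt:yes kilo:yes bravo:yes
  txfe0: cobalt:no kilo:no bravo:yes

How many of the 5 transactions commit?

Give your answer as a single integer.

txd8f: no from kilo -> abort (commits=0)
txe6d: no from bravo -> abort (commits=0)
txe49: no from cobalt, kilo -> abort (commits=0)
txeea: all yes -> commit (commits=1)
txfe0: no from cobalt, kilo -> abort (commits=1)

Answer: 1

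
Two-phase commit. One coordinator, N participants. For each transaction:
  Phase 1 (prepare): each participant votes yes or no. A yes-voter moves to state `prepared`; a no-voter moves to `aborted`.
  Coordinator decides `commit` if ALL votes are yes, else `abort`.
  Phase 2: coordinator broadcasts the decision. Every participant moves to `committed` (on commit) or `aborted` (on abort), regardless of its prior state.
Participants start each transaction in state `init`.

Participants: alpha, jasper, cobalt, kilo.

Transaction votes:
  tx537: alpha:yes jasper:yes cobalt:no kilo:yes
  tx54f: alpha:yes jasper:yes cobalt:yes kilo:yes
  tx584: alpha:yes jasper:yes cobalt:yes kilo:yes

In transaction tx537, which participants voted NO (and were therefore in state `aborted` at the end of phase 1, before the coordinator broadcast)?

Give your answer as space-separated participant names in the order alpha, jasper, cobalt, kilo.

Txn tx537 phase 1: alpha yes -> prepared; jasper yes -> prepared; cobalt no -> aborted; kilo yes -> prepared

Answer: cobalt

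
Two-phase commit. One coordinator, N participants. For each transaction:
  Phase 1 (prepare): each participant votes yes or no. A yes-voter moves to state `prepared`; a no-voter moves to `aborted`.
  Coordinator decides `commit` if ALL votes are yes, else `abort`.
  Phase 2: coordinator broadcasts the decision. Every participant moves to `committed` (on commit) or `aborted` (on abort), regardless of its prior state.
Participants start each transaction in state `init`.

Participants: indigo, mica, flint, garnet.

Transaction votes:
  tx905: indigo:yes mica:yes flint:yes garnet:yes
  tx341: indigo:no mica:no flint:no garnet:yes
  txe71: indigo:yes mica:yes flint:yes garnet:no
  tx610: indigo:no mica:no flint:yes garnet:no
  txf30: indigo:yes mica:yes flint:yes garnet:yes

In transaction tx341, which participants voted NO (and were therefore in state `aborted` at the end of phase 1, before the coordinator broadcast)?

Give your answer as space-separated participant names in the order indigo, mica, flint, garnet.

Answer: indigo mica flint

Derivation:
Txn tx341 phase 1: indigo no -> aborted; mica no -> aborted; flint no -> aborted; garnet yes -> prepared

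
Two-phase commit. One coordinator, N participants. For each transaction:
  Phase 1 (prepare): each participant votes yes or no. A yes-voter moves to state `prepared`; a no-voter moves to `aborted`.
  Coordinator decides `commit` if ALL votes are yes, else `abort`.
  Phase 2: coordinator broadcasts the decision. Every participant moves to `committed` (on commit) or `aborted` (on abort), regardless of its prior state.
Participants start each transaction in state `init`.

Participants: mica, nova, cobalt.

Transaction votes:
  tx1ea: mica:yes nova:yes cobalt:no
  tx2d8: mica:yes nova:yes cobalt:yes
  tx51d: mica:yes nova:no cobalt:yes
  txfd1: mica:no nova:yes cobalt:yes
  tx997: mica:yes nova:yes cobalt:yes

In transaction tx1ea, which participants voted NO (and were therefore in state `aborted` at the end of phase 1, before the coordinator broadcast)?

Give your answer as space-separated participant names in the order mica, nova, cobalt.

Txn tx1ea phase 1: mica yes -> prepared; nova yes -> prepared; cobalt no -> aborted

Answer: cobalt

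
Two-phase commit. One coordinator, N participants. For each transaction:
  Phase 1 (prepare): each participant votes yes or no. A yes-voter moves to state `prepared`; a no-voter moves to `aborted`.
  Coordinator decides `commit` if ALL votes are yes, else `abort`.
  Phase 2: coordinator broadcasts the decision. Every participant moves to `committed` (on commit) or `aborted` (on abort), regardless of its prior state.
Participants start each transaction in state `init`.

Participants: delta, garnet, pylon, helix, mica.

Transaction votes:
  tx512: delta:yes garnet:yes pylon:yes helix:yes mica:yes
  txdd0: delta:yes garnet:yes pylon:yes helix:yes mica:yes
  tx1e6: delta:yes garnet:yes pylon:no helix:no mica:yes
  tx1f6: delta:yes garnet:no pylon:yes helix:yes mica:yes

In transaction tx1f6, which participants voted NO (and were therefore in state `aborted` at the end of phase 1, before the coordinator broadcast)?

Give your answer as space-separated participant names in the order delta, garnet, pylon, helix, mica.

Txn tx1f6 phase 1: delta yes -> prepared; garnet no -> aborted; pylon yes -> prepared; helix yes -> prepared; mica yes -> prepared

Answer: garnet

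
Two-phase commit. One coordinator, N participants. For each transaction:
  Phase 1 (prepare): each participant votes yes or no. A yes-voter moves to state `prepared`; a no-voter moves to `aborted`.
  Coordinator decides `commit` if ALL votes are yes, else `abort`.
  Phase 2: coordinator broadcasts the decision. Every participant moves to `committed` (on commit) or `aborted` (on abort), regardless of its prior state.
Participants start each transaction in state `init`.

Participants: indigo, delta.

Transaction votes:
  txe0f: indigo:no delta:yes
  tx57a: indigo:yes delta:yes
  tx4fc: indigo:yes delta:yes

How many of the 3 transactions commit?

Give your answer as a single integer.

txe0f: no from indigo -> abort (commits=0)
tx57a: all yes -> commit (commits=1)
tx4fc: all yes -> commit (commits=2)

Answer: 2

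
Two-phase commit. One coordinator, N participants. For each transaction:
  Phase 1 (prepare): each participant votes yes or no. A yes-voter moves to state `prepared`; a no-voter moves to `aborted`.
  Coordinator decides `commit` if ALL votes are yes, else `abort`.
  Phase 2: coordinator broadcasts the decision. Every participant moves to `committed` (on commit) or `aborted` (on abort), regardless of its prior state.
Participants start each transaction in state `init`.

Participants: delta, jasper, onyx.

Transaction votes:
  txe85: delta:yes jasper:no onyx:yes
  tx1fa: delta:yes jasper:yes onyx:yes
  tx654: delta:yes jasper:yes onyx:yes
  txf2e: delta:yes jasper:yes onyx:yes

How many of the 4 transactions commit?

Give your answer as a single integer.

txe85: no from jasper -> abort (commits=0)
tx1fa: all yes -> commit (commits=1)
tx654: all yes -> commit (commits=2)
txf2e: all yes -> commit (commits=3)

Answer: 3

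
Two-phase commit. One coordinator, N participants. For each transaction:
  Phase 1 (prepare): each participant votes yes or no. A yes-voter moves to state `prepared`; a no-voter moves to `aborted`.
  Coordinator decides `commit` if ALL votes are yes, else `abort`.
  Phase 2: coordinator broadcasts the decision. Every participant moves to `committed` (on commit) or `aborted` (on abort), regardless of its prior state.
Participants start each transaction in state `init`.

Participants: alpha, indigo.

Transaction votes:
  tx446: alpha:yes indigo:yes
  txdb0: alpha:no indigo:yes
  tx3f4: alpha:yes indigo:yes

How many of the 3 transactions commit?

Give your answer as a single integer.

tx446: all yes -> commit (commits=1)
txdb0: no from alpha -> abort (commits=1)
tx3f4: all yes -> commit (commits=2)

Answer: 2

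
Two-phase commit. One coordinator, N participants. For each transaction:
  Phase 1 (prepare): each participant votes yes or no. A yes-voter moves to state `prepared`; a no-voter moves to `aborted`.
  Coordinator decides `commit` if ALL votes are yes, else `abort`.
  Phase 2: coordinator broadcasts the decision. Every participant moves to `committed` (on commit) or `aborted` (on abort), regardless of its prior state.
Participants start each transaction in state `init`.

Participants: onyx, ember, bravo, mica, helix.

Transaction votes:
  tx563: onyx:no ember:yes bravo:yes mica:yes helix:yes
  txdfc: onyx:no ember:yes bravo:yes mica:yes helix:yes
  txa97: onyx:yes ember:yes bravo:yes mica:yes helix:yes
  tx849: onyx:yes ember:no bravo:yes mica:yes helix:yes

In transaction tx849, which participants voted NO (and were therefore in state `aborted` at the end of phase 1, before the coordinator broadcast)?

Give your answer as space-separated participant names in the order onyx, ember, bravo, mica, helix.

Answer: ember

Derivation:
Txn tx849 phase 1: onyx yes -> prepared; ember no -> aborted; bravo yes -> prepared; mica yes -> prepared; helix yes -> prepared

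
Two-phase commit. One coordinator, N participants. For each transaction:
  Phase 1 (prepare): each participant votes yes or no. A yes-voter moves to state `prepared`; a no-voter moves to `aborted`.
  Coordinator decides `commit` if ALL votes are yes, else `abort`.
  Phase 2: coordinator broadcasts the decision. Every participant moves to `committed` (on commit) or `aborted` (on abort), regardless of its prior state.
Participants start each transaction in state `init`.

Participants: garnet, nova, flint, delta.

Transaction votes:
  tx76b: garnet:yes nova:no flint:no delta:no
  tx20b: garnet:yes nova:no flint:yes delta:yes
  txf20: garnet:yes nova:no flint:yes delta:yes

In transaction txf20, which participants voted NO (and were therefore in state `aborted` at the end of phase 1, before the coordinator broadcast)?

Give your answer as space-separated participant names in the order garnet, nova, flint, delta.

Txn txf20 phase 1: garnet yes -> prepared; nova no -> aborted; flint yes -> prepared; delta yes -> prepared

Answer: nova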